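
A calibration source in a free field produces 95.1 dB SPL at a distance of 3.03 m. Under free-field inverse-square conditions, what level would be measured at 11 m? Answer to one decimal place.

83.9 dB SPL

Free-field point source: level drops by 20·log₁₀ of the distance ratio.
ΔL = −20·log₁₀(11/3.03) = -11.20 dB, so L₂ = 95.1 + (-11.20) = 83.9 dB SPL.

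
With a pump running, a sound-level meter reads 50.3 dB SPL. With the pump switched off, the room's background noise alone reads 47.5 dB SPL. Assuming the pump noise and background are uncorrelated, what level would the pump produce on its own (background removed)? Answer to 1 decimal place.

47.1 dB SPL

Remove the background by subtracting linear intensities:
L_src = 10·log₁₀(10^(50.3/10) − 10^(47.5/10)) = 10·log₁₀(50920) = 47.1 dB SPL.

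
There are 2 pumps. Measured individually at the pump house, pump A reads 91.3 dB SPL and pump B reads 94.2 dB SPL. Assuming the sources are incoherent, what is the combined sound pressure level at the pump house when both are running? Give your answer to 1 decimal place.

96.0 dB SPL

Add the sources as powers (linear), then convert back to dB:
L_total = 10·log₁₀(10^(91.3/10) + 10^(94.2/10)) = 10·log₁₀(3979000000) = 96.0 dB SPL.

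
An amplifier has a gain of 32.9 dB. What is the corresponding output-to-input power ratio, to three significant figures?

Power ratio = 10^(dB/10).
10^(32.9/10) = 10^(3.290) = 1950.

1950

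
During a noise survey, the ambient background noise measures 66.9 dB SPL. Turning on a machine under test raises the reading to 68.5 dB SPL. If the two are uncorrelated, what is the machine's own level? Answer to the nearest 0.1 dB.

63.4 dB SPL

Subtract intensities: L_src = 10·log₁₀(10^(L_total/10) − 10^(L_bg/10)).
L_src = 10·log₁₀(10^(68.5/10) − 10^(66.9/10)) = 10·log₁₀(2182000) = 63.4 dB SPL.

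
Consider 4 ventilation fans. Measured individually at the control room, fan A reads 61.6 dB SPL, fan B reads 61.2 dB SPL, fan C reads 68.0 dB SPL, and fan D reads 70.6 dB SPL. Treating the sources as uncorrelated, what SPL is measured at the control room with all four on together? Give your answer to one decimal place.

Incoherent sources sum as intensities:
L_total = 10·log₁₀(10^(61.6/10) + 10^(61.2/10) + 10^(68.0/10) + 10^(70.6/10)) = 10·log₁₀(20550000) = 73.1 dB SPL.

73.1 dB SPL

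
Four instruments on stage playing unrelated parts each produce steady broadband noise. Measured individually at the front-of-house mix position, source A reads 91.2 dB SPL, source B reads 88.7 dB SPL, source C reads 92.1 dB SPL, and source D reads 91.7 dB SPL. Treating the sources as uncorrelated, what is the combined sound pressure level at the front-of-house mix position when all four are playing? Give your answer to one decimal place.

Add the sources as powers (linear), then convert back to dB:
L_total = 10·log₁₀(10^(91.2/10) + 10^(88.7/10) + 10^(92.1/10) + 10^(91.7/10)) = 10·log₁₀(5160000000) = 97.1 dB SPL.

97.1 dB SPL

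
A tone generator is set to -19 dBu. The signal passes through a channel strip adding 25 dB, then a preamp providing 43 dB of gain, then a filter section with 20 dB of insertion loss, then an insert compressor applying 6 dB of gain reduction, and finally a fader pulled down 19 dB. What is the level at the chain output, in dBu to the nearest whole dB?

+4 dBu

Cascaded gains and losses add directly in dB.
-19 + 25 + 43 − 20 − 6 − 19 = +4 dBu.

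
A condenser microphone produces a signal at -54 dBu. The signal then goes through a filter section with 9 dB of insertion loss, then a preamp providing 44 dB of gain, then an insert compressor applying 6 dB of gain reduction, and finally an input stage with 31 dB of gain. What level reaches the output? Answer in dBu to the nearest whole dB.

+6 dBu

Gain stages sum in dB:
-54 − 9 + 44 − 6 + 31 = +6 dBu.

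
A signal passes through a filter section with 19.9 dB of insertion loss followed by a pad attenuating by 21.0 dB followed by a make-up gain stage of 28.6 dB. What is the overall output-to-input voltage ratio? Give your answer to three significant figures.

Net gain = (−19.9) + (−21.0) + 28.6 = -12.3 dB.
Voltage ratio = 10^(-12.3/20) = 0.243.

0.243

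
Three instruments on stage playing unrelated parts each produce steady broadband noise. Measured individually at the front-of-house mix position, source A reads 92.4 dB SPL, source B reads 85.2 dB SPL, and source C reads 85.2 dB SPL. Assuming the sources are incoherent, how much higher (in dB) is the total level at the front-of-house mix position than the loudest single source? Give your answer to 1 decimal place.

1.4 dB

Incoherent sources sum as intensities:
L_total = 10·log₁₀(10^(92.4/10) + 10^(85.2/10) + 10^(85.2/10)) = 93.80 dB SPL.
Excess over the loudest (92.4 dB): 93.80 − 92.4 = 1.4 dB.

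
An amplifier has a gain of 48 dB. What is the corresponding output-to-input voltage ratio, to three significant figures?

251

Voltage ratio = 10^(dB/20).
10^(48/20) = 10^(2.400) = 251.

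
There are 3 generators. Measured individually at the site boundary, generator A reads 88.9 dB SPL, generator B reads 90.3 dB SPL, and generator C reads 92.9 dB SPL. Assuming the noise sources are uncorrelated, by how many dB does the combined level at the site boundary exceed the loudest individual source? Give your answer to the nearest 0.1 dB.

2.9 dB

Incoherent sources sum as intensities:
L_total = 10·log₁₀(10^(88.9/10) + 10^(90.3/10) + 10^(92.9/10)) = 95.80 dB SPL.
Excess over the loudest (92.9 dB): 95.80 − 92.9 = 2.9 dB.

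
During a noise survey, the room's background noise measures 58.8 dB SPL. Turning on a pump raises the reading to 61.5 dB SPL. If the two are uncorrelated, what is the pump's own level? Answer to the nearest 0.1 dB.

58.2 dB SPL

Background correction is a power subtraction:
L_src = 10·log₁₀(10^(61.5/10) − 10^(58.8/10)) = 10·log₁₀(654000) = 58.2 dB SPL.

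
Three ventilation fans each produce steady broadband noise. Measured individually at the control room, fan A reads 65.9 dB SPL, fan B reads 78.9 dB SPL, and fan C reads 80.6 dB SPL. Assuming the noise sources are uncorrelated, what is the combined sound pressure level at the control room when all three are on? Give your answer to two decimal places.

Uncorrelated sources add in intensity (power), not in dB.
L_total = 10·log₁₀(10^(65.9/10) + 10^(78.9/10) + 10^(80.6/10)) = 10·log₁₀(196300000) = 82.93 dB SPL.

82.93 dB SPL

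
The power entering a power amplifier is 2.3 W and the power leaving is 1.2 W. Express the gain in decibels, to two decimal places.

For a power ratio, dB = 10·log₁₀(P₂/P₁).
10·log₁₀(1.2/2.3) = 10·log₁₀(0.5217) = -2.83 dB.

-2.83 dB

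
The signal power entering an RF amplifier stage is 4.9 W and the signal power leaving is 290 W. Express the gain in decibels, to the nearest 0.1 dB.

Power ratio → dB uses the 10·log₁₀ form:
10·log₁₀(290/4.9) = 10·log₁₀(59.18) = 17.7 dB.

17.7 dB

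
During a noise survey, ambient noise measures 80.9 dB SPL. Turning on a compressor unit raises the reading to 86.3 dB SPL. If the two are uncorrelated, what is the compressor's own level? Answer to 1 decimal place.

Remove the background by subtracting linear intensities:
L_src = 10·log₁₀(10^(86.3/10) − 10^(80.9/10)) = 10·log₁₀(303600000) = 84.8 dB SPL.

84.8 dB SPL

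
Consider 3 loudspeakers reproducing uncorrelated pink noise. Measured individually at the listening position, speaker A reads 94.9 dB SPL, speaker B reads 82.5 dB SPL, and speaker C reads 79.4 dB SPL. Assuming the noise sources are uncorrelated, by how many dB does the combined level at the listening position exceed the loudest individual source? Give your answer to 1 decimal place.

Add the sources as powers (linear), then convert back to dB:
L_total = 10·log₁₀(10^(94.9/10) + 10^(82.5/10) + 10^(79.4/10)) = 95.26 dB SPL.
Excess over the loudest (94.9 dB): 95.26 − 94.9 = 0.4 dB.

0.4 dB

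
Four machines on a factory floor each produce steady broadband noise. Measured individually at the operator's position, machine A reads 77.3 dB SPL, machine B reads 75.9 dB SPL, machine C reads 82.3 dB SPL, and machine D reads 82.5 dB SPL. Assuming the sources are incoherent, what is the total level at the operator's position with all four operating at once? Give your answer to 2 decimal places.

Uncorrelated sources add in intensity (power), not in dB.
L_total = 10·log₁₀(10^(77.3/10) + 10^(75.9/10) + 10^(82.3/10) + 10^(82.5/10)) = 10·log₁₀(440300000) = 86.44 dB SPL.

86.44 dB SPL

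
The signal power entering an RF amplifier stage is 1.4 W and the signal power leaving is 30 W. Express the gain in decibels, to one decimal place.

Power is a power quantity, so gain = 10·log₁₀(P_out/P_in).
10·log₁₀(30/1.4) = 10·log₁₀(21.43) = 13.3 dB.

13.3 dB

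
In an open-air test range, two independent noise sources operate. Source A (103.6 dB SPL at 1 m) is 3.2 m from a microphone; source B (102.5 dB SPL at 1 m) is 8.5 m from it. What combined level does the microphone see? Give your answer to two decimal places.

At the listener: L_A = 103.6 − 20·log₁₀(3.2) = 93.497 dB; L_B = 102.5 − 20·log₁₀(8.5) = 83.912 dB.
Combined: 10·log₁₀(10^(93.497/10)+10^(83.912/10)) = 93.95 dB SPL.

93.95 dB SPL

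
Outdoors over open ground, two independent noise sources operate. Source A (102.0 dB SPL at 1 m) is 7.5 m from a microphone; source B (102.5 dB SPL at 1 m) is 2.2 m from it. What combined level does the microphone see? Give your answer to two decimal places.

At the listener: L_A = 102.0 − 20·log₁₀(7.5) = 84.499 dB; L_B = 102.5 − 20·log₁₀(2.2) = 95.652 dB.
Combined: 10·log₁₀(10^(84.499/10)+10^(95.652/10)) = 95.97 dB SPL.

95.97 dB SPL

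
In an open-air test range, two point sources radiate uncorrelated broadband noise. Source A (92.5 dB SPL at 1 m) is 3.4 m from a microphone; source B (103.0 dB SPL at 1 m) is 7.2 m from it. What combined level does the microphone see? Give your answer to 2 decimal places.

At the listener: L_A = 92.5 − 20·log₁₀(3.4) = 81.870 dB; L_B = 103.0 − 20·log₁₀(7.2) = 85.853 dB.
Combined: 10·log₁₀(10^(81.870/10)+10^(85.853/10)) = 87.31 dB SPL.

87.31 dB SPL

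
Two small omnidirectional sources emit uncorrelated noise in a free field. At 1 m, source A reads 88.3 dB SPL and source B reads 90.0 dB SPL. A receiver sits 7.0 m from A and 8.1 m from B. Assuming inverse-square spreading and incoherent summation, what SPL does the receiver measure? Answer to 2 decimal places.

At the listener: L_A = 88.3 − 20·log₁₀(7.0) = 71.398 dB; L_B = 90.0 − 20·log₁₀(8.1) = 71.830 dB.
Combined: 10·log₁₀(10^(71.398/10)+10^(71.830/10)) = 74.63 dB SPL.

74.63 dB SPL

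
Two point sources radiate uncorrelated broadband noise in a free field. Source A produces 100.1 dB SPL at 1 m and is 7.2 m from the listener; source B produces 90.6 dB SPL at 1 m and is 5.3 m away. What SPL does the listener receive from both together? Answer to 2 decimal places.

At the listener: L_A = 100.1 − 20·log₁₀(7.2) = 82.953 dB; L_B = 90.6 − 20·log₁₀(5.3) = 76.114 dB.
Combined: 10·log₁₀(10^(82.953/10)+10^(76.114/10)) = 83.77 dB SPL.

83.77 dB SPL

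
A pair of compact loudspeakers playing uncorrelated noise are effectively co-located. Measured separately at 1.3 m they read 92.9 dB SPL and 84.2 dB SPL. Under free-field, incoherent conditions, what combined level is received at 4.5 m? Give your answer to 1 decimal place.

82.7 dB SPL

Combined at 1.3 m: 10·log₁₀(10^(92.9/10)+10^(84.2/10)) = 93.45 dB SPL.
Then apply −20·log₁₀(4.5/1.3) = -10.79 dB → 82.7 dB SPL.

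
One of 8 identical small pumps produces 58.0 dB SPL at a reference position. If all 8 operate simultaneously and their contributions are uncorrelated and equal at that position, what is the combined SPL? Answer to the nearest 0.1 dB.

67.0 dB SPL

8 equal incoherent sources raise the level by 10·log₁₀(8) = 9.03 dB.
L_total = 58.0 + 9.03 = 67.0 dB SPL.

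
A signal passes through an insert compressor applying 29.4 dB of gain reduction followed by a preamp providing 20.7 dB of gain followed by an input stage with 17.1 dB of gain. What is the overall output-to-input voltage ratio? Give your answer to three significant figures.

Net gain = (−29.4) + 20.7 + 17.1 = 8.4 dB.
Voltage ratio = 10^(8.4/20) = 2.63.

2.63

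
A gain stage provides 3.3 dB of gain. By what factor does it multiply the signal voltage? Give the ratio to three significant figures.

Voltage ratio = 10^(dB/20).
10^(3.3/20) = 10^(0.1650) = 1.46.

1.46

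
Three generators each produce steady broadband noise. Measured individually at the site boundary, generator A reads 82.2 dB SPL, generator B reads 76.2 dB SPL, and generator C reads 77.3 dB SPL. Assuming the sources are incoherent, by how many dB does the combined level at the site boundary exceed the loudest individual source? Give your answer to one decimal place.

Incoherent sources sum as intensities:
L_total = 10·log₁₀(10^(82.2/10) + 10^(76.2/10) + 10^(77.3/10)) = 84.17 dB SPL.
Excess over the loudest (82.2 dB): 84.17 − 82.2 = 2.0 dB.

2.0 dB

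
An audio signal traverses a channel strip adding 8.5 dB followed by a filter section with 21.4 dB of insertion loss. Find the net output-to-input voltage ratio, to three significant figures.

Net gain = 8.5 + (−21.4) = -12.9 dB.
Voltage ratio = 10^(-12.9/20) = 0.226.

0.226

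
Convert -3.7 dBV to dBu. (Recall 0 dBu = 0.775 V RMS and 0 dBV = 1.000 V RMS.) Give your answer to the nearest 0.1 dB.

The offset between the scales is 20·log₁₀(0.775/1.000) = −2.214 dB.
So dBu = -3.7 + 2.214 = -1.5 dBu.

-1.5 dBu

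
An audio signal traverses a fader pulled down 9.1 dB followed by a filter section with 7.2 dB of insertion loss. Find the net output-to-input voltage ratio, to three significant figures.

0.153

Net gain = (−9.1) + (−7.2) = -16.3 dB.
Voltage ratio = 10^(-16.3/20) = 0.153.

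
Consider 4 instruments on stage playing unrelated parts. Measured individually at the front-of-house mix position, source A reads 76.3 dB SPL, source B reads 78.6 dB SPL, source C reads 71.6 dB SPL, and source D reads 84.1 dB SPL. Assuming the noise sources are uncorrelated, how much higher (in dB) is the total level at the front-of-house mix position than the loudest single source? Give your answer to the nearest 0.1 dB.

1.8 dB

Uncorrelated sources add in intensity (power), not in dB.
L_total = 10·log₁₀(10^(76.3/10) + 10^(78.6/10) + 10^(71.6/10) + 10^(84.1/10)) = 85.87 dB SPL.
Excess over the loudest (84.1 dB): 85.87 − 84.1 = 1.8 dB.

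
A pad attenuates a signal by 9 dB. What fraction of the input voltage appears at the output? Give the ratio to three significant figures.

Voltage ratio = 10^(dB/20).
10^(-9/20) = 10^(-0.4500) = 0.355.

0.355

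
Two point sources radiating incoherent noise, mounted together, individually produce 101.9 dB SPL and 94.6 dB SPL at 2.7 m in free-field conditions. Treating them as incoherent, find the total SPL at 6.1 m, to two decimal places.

Combined at 2.7 m: 10·log₁₀(10^(101.9/10)+10^(94.6/10)) = 102.642 dB SPL.
Then apply −20·log₁₀(6.1/2.7) = -7.079 dB → 95.56 dB SPL.

95.56 dB SPL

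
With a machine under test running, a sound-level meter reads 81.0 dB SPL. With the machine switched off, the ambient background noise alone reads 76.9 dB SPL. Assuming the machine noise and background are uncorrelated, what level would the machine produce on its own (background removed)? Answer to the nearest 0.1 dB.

Background correction is a power subtraction:
L_src = 10·log₁₀(10^(81.0/10) − 10^(76.9/10)) = 10·log₁₀(76910000) = 78.9 dB SPL.

78.9 dB SPL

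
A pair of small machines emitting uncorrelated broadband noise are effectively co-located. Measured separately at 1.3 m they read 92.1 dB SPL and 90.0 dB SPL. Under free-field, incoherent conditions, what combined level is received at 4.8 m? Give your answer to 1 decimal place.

Combined at 1.3 m: 10·log₁₀(10^(92.1/10)+10^(90.0/10)) = 94.19 dB SPL.
Then apply −20·log₁₀(4.8/1.3) = -11.35 dB → 82.8 dB SPL.

82.8 dB SPL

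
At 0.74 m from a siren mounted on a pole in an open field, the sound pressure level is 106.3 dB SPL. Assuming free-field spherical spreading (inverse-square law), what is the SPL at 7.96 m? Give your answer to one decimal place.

85.7 dB SPL

Inverse-square spreading gives ΔL = −20·log₁₀(d₂/d₁).
ΔL = −20·log₁₀(7.96/0.74) = -20.63 dB, so L₂ = 106.3 + (-20.63) = 85.7 dB SPL.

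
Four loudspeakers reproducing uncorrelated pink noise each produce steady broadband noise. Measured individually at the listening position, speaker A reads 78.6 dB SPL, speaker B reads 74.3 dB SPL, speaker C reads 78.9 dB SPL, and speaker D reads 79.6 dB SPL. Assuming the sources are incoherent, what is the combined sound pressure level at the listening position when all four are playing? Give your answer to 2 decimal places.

84.28 dB SPL

Incoherent sources sum as intensities:
L_total = 10·log₁₀(10^(78.6/10) + 10^(74.3/10) + 10^(78.9/10) + 10^(79.6/10)) = 10·log₁₀(268200000) = 84.28 dB SPL.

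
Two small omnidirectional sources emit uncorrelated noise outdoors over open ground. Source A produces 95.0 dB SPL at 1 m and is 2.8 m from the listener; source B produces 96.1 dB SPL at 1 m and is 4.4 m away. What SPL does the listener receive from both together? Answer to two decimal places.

At the listener: L_A = 95.0 − 20·log₁₀(2.8) = 86.057 dB; L_B = 96.1 − 20·log₁₀(4.4) = 83.231 dB.
Combined: 10·log₁₀(10^(86.057/10)+10^(83.231/10)) = 87.88 dB SPL.

87.88 dB SPL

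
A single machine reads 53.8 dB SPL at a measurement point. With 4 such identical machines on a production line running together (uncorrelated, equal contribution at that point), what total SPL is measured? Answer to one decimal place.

59.8 dB SPL

4 equal incoherent sources raise the level by 10·log₁₀(4) = 6.02 dB.
L_total = 53.8 + 6.02 = 59.8 dB SPL.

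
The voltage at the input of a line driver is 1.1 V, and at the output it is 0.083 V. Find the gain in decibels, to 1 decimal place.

-22.4 dB

Voltage is an amplitude quantity, so gain = 20·log₁₀(V_out/V_in).
20·log₁₀(0.083/1.1) = 20·log₁₀(0.07545) = -22.4 dB.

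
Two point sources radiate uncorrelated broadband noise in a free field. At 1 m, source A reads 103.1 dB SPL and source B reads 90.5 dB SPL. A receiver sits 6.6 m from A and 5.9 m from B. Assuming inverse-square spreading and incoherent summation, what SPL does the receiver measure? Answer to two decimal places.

At the listener: L_A = 103.1 − 20·log₁₀(6.6) = 86.709 dB; L_B = 90.5 − 20·log₁₀(5.9) = 75.083 dB.
Combined: 10·log₁₀(10^(86.709/10)+10^(75.083/10)) = 87.00 dB SPL.

87.00 dB SPL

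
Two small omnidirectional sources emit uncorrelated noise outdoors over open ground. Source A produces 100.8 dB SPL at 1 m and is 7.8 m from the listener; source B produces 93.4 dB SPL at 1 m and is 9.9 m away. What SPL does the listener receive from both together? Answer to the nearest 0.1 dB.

At the listener: L_A = 100.8 − 20·log₁₀(7.8) = 82.96 dB; L_B = 93.4 − 20·log₁₀(9.9) = 73.49 dB.
Combined: 10·log₁₀(10^(82.96/10)+10^(73.49/10)) = 83.4 dB SPL.

83.4 dB SPL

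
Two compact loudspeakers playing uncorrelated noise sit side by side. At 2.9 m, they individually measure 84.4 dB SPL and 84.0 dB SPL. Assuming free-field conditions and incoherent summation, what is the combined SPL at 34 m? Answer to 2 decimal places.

65.83 dB SPL

Combined at 2.9 m: 10·log₁₀(10^(84.4/10)+10^(84.0/10)) = 87.215 dB SPL.
Then apply −20·log₁₀(34/2.9) = -21.382 dB → 65.83 dB SPL.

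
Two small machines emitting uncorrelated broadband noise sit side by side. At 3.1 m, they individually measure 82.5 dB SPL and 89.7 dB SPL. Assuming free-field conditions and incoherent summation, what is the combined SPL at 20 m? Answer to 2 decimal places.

74.26 dB SPL

Combined at 3.1 m: 10·log₁₀(10^(82.5/10)+10^(89.7/10)) = 90.457 dB SPL.
Then apply −20·log₁₀(20/3.1) = -16.193 dB → 74.26 dB SPL.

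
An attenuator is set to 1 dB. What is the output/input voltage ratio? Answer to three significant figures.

0.891

Voltage ratio = 10^(dB/20).
10^(-1/20) = 10^(-0.05000) = 0.891.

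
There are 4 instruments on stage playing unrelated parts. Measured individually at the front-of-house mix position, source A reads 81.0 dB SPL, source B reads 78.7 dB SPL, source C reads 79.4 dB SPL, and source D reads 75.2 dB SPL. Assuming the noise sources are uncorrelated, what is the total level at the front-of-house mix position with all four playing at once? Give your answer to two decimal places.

Add the sources as powers (linear), then convert back to dB:
L_total = 10·log₁₀(10^(81.0/10) + 10^(78.7/10) + 10^(79.4/10) + 10^(75.2/10)) = 10·log₁₀(320200000) = 85.05 dB SPL.

85.05 dB SPL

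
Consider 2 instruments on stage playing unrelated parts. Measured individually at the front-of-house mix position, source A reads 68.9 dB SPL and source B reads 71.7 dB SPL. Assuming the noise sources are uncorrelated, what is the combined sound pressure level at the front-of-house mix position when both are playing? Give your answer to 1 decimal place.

73.5 dB SPL

Add the sources as powers (linear), then convert back to dB:
L_total = 10·log₁₀(10^(68.9/10) + 10^(71.7/10)) = 10·log₁₀(22550000) = 73.5 dB SPL.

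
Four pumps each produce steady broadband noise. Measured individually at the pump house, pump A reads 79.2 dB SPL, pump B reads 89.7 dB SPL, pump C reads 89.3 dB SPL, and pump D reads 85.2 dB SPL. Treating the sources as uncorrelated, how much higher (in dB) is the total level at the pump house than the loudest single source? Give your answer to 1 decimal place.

Incoherent sources sum as intensities:
L_total = 10·log₁₀(10^(79.2/10) + 10^(89.7/10) + 10^(89.3/10) + 10^(85.2/10)) = 93.42 dB SPL.
Excess over the loudest (89.7 dB): 93.42 − 89.7 = 3.7 dB.

3.7 dB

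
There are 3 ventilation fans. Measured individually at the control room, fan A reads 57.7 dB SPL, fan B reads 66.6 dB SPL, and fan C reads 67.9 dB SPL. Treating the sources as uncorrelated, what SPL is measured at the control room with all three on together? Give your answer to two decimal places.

Add the sources as powers (linear), then convert back to dB:
L_total = 10·log₁₀(10^(57.7/10) + 10^(66.6/10) + 10^(67.9/10)) = 10·log₁₀(11330000) = 70.54 dB SPL.

70.54 dB SPL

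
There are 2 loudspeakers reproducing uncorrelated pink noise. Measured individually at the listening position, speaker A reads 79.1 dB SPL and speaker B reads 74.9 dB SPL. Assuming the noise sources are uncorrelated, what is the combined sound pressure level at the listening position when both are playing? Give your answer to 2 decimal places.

Incoherent sources sum as intensities:
L_total = 10·log₁₀(10^(79.1/10) + 10^(74.9/10)) = 10·log₁₀(112200000) = 80.50 dB SPL.

80.50 dB SPL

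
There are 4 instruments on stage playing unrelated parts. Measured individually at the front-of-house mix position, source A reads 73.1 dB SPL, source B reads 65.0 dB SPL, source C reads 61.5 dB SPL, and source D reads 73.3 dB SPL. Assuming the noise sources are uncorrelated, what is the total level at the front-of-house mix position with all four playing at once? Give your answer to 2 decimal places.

76.66 dB SPL

Add the sources as powers (linear), then convert back to dB:
L_total = 10·log₁₀(10^(73.1/10) + 10^(65.0/10) + 10^(61.5/10) + 10^(73.3/10)) = 10·log₁₀(46370000) = 76.66 dB SPL.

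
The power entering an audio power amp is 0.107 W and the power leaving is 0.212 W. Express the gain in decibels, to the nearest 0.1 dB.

3.0 dB

Power ratio → dB uses the 10·log₁₀ form:
10·log₁₀(0.212/0.107) = 10·log₁₀(1.981) = 3.0 dB.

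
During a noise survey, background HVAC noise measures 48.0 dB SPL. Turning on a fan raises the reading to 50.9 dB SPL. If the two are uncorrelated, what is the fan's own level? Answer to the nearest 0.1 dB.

47.8 dB SPL

Background correction is a power subtraction:
L_src = 10·log₁₀(10^(50.9/10) − 10^(48.0/10)) = 10·log₁₀(59930) = 47.8 dB SPL.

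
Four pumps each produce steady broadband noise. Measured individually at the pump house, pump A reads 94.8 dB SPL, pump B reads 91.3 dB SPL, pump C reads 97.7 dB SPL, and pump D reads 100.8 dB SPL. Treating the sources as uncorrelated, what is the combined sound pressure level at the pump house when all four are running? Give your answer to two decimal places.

103.48 dB SPL

Add the sources as powers (linear), then convert back to dB:
L_total = 10·log₁₀(10^(94.8/10) + 10^(91.3/10) + 10^(97.7/10) + 10^(100.8/10)) = 10·log₁₀(22280000000) = 103.48 dB SPL.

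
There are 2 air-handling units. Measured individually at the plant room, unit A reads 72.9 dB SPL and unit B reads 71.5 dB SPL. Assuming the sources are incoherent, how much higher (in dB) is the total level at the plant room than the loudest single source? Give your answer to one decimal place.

Uncorrelated sources add in intensity (power), not in dB.
L_total = 10·log₁₀(10^(72.9/10) + 10^(71.5/10)) = 75.27 dB SPL.
Excess over the loudest (72.9 dB): 75.27 − 72.9 = 2.4 dB.

2.4 dB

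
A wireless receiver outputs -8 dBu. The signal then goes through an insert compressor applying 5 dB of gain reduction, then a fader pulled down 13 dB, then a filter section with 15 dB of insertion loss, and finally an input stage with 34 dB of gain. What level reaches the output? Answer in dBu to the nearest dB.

-7 dBu

In dB, series stages simply add:
-8 − 5 − 13 − 15 + 34 = -7 dBu.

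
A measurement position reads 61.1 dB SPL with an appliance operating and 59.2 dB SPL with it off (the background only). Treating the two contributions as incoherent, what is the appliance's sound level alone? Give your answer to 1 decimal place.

Remove the background by subtracting linear intensities:
L_src = 10·log₁₀(10^(61.1/10) − 10^(59.2/10)) = 10·log₁₀(456500) = 56.6 dB SPL.

56.6 dB SPL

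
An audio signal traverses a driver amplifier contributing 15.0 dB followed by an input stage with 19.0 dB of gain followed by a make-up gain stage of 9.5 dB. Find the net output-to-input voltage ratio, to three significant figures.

Net gain = 15.0 + 19.0 + 9.5 = 43.5 dB.
Voltage ratio = 10^(43.5/20) = 150.

150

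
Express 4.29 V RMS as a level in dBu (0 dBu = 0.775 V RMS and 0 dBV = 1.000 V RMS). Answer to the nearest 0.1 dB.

dBu = 20·log₁₀(V / 0.775 V).
20·log₁₀(4.29/0.775) = +14.9 dBu.

+14.9 dBu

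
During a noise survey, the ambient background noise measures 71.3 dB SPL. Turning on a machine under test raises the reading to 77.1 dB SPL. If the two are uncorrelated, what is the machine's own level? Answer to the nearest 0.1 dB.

Background correction is a power subtraction:
L_src = 10·log₁₀(10^(77.1/10) − 10^(71.3/10)) = 10·log₁₀(37800000) = 75.8 dB SPL.

75.8 dB SPL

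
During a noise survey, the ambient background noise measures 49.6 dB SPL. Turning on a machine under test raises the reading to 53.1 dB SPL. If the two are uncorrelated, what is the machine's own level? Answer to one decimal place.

50.5 dB SPL

Remove the background by subtracting linear intensities:
L_src = 10·log₁₀(10^(53.1/10) − 10^(49.6/10)) = 10·log₁₀(113000) = 50.5 dB SPL.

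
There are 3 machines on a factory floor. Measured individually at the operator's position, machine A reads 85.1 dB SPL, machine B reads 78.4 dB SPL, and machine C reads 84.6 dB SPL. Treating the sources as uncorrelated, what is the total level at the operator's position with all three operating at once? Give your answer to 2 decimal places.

Add the sources as powers (linear), then convert back to dB:
L_total = 10·log₁₀(10^(85.1/10) + 10^(78.4/10) + 10^(84.6/10)) = 10·log₁₀(681200000) = 88.33 dB SPL.

88.33 dB SPL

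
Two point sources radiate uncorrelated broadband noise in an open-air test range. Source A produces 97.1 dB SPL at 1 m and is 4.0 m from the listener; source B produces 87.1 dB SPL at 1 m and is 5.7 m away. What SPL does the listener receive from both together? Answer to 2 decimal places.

At the listener: L_A = 97.1 − 20·log₁₀(4.0) = 85.059 dB; L_B = 87.1 − 20·log₁₀(5.7) = 71.983 dB.
Combined: 10·log₁₀(10^(85.059/10)+10^(71.983/10)) = 85.27 dB SPL.

85.27 dB SPL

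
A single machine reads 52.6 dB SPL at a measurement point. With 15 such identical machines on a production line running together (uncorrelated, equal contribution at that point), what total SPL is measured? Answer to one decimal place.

15 equal incoherent sources raise the level by 10·log₁₀(15) = 11.76 dB.
L_total = 52.6 + 11.76 = 64.4 dB SPL.

64.4 dB SPL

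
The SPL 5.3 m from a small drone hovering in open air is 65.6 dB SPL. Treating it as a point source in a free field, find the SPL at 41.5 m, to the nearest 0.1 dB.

For a point source in a free field, ΔL = −20·log₁₀(d₂/d₁).
ΔL = −20·log₁₀(41.5/5.3) = -17.88 dB, so L₂ = 65.6 + (-17.88) = 47.7 dB SPL.

47.7 dB SPL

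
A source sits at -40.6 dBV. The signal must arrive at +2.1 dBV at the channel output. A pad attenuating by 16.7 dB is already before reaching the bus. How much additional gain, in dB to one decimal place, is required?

The required make-up gain is the shortfall in the dB sum.
G = +2.1 − (-40.6) + 16.7 = 59.4 dB.

59.4 dB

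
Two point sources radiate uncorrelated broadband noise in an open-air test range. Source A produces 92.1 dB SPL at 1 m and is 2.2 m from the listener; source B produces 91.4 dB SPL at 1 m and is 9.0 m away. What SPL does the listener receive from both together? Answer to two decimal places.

85.47 dB SPL

At the listener: L_A = 92.1 − 20·log₁₀(2.2) = 85.252 dB; L_B = 91.4 − 20·log₁₀(9.0) = 72.315 dB.
Combined: 10·log₁₀(10^(85.252/10)+10^(72.315/10)) = 85.47 dB SPL.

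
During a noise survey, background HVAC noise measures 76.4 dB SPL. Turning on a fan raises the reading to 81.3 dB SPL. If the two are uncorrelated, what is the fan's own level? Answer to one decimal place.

79.6 dB SPL

Background correction is a power subtraction:
L_src = 10·log₁₀(10^(81.3/10) − 10^(76.4/10)) = 10·log₁₀(91240000) = 79.6 dB SPL.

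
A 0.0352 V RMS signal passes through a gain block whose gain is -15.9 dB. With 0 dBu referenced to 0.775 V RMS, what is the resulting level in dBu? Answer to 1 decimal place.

Input level: 20·log₁₀(0.0352/0.775) = -26.86 dBu.
Output: -26.86 − 15.9 = -42.8 dBu.

-42.8 dBu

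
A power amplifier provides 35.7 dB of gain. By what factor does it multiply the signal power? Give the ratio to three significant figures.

3720

Power ratio = 10^(dB/10).
10^(35.7/10) = 10^(3.570) = 3720.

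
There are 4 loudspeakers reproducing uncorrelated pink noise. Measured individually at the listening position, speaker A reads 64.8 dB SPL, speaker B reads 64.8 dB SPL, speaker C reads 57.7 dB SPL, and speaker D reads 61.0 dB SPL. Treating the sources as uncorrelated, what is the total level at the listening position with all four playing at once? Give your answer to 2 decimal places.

Incoherent sources sum as intensities:
L_total = 10·log₁₀(10^(64.8/10) + 10^(64.8/10) + 10^(57.7/10) + 10^(61.0/10)) = 10·log₁₀(7888000) = 68.97 dB SPL.

68.97 dB SPL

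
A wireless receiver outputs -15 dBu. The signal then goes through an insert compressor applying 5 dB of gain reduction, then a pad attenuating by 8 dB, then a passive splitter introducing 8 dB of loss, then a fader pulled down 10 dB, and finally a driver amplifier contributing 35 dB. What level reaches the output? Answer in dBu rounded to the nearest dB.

Cascaded gains and losses add directly in dB.
-15 − 5 − 8 − 8 − 10 + 35 = -11 dBu.

-11 dBu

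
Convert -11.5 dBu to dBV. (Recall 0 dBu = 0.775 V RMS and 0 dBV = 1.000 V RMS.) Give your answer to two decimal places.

The offset between the scales is 20·log₁₀(0.775/1.000) = −2.214 dB.
So dBV = -11.5 − 2.214 = -13.71 dBV.

-13.71 dBV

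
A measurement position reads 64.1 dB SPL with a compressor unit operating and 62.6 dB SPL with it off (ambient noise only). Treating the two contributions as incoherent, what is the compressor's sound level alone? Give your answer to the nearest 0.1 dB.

58.8 dB SPL

Remove the background by subtracting linear intensities:
L_src = 10·log₁₀(10^(64.1/10) − 10^(62.6/10)) = 10·log₁₀(750700) = 58.8 dB SPL.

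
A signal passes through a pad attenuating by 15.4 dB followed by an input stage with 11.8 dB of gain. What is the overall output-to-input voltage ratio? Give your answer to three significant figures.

Net gain = (−15.4) + 11.8 = -3.6 dB.
Voltage ratio = 10^(-3.6/20) = 0.661.

0.661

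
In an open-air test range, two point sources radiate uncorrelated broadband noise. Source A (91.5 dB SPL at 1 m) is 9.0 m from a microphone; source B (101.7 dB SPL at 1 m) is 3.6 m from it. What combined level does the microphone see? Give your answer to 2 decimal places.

At the listener: L_A = 91.5 − 20·log₁₀(9.0) = 72.415 dB; L_B = 101.7 − 20·log₁₀(3.6) = 90.574 dB.
Combined: 10·log₁₀(10^(72.415/10)+10^(90.574/10)) = 90.64 dB SPL.

90.64 dB SPL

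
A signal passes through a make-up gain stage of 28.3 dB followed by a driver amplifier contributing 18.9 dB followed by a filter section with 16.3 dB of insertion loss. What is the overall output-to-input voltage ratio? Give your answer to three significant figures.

Net gain = 28.3 + 18.9 + (−16.3) = 30.9 dB.
Voltage ratio = 10^(30.9/20) = 35.1.

35.1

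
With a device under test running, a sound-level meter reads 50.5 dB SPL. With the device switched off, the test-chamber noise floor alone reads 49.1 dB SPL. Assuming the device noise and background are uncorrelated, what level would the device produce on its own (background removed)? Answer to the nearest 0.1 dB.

44.9 dB SPL

Background correction is a power subtraction:
L_src = 10·log₁₀(10^(50.5/10) − 10^(49.1/10)) = 10·log₁₀(30920) = 44.9 dB SPL.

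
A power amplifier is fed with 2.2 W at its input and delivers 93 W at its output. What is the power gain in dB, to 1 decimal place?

Power is a power quantity, so gain = 10·log₁₀(P_out/P_in).
10·log₁₀(93/2.2) = 10·log₁₀(42.27) = 16.3 dB.

16.3 dB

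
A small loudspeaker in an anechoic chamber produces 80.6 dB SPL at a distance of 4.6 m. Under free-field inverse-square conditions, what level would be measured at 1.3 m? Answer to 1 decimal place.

For a point source in a free field, ΔL = −20·log₁₀(d₂/d₁).
ΔL = −20·log₁₀(1.3/4.6) = 10.98 dB, so L₂ = 80.6 + (10.98) = 91.6 dB SPL.

91.6 dB SPL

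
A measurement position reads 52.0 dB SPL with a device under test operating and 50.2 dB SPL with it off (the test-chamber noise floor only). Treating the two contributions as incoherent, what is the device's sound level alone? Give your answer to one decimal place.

47.3 dB SPL

Subtract intensities: L_src = 10·log₁₀(10^(L_total/10) − 10^(L_bg/10)).
L_src = 10·log₁₀(10^(52.0/10) − 10^(50.2/10)) = 10·log₁₀(53780) = 47.3 dB SPL.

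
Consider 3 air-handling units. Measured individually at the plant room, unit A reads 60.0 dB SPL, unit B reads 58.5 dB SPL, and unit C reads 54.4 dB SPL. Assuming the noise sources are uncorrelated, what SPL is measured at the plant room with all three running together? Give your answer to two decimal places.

Add the sources as powers (linear), then convert back to dB:
L_total = 10·log₁₀(10^(60.0/10) + 10^(58.5/10) + 10^(54.4/10)) = 10·log₁₀(1983000) = 62.97 dB SPL.

62.97 dB SPL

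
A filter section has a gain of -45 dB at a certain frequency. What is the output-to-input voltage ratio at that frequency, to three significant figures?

0.00562

Voltage ratio = 10^(dB/20).
10^(-45/20) = 10^(-2.250) = 0.00562.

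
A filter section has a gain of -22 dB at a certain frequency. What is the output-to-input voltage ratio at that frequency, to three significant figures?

Voltage ratio = 10^(dB/20).
10^(-22/20) = 10^(-1.100) = 0.0794.

0.0794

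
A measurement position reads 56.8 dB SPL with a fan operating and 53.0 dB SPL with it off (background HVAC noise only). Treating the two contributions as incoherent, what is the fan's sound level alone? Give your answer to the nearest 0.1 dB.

Remove the background by subtracting linear intensities:
L_src = 10·log₁₀(10^(56.8/10) − 10^(53.0/10)) = 10·log₁₀(279100) = 54.5 dB SPL.

54.5 dB SPL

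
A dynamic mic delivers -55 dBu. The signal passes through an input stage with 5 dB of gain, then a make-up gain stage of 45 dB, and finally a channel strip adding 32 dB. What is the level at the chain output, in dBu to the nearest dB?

+27 dBu

Cascaded gains and losses add directly in dB.
-55 + 5 + 45 + 32 = +27 dBu.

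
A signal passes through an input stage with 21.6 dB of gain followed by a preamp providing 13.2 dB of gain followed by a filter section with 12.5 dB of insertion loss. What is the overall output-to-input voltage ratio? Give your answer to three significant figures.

13.0

Net gain = 21.6 + 13.2 + (−12.5) = 22.3 dB.
Voltage ratio = 10^(22.3/20) = 13.0.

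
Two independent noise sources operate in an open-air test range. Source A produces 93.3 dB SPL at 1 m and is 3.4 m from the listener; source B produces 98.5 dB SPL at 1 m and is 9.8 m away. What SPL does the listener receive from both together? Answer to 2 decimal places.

84.13 dB SPL

At the listener: L_A = 93.3 − 20·log₁₀(3.4) = 82.670 dB; L_B = 98.5 − 20·log₁₀(9.8) = 78.675 dB.
Combined: 10·log₁₀(10^(82.670/10)+10^(78.675/10)) = 84.13 dB SPL.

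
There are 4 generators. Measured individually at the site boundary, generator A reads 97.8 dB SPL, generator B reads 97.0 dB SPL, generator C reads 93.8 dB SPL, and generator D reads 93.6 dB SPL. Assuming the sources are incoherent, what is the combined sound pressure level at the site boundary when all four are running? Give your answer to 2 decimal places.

101.97 dB SPL

Uncorrelated sources add in intensity (power), not in dB.
L_total = 10·log₁₀(10^(97.8/10) + 10^(97.0/10) + 10^(93.8/10) + 10^(93.6/10)) = 10·log₁₀(15727000000) = 101.97 dB SPL.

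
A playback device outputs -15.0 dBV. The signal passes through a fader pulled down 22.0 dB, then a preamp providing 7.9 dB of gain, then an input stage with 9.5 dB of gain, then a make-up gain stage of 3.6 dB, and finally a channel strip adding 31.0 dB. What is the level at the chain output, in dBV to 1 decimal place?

Cascaded gains and losses add directly in dB.
-15.0 − 22.0 + 7.9 + 9.5 + 3.6 + 31.0 = +15.0 dBV.

+15.0 dBV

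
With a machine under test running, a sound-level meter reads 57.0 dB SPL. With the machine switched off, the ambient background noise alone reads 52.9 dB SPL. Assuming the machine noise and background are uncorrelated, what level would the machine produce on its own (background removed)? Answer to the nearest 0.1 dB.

Remove the background by subtracting linear intensities:
L_src = 10·log₁₀(10^(57.0/10) − 10^(52.9/10)) = 10·log₁₀(306200) = 54.9 dB SPL.

54.9 dB SPL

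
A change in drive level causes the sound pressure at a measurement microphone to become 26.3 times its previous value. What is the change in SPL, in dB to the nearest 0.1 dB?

28.4 dB

Sound pressure is an amplitude quantity: ΔL = 20·log₁₀(p₂/p₁).
20·log₁₀(26.3) = 28.4 dB.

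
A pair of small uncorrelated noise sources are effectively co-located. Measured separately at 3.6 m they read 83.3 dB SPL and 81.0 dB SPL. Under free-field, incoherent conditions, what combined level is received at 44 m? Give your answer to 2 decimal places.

Combined at 3.6 m: 10·log₁₀(10^(83.3/10)+10^(81.0/10)) = 85.311 dB SPL.
Then apply −20·log₁₀(44/3.6) = -21.743 dB → 63.57 dB SPL.

63.57 dB SPL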